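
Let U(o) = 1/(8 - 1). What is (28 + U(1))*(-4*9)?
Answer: -7092/7 ≈ -1013.1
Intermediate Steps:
U(o) = ⅐ (U(o) = 1/7 = ⅐)
(28 + U(1))*(-4*9) = (28 + ⅐)*(-4*9) = (197/7)*(-36) = -7092/7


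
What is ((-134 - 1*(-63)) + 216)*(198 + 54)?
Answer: 36540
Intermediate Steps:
((-134 - 1*(-63)) + 216)*(198 + 54) = ((-134 + 63) + 216)*252 = (-71 + 216)*252 = 145*252 = 36540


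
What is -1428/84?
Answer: -17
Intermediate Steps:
-1428/84 = -17*1 = -17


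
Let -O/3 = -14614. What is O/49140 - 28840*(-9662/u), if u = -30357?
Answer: -28172082921/3069430 ≈ -9178.3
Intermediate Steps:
O = 43842 (O = -3*(-14614) = 43842)
O/49140 - 28840*(-9662/u) = 43842/49140 - 28840/((-30357/(-9662))) = 43842*(1/49140) - 28840/((-30357*(-1/9662))) = 7307/8190 - 28840/30357/9662 = 7307/8190 - 28840*9662/30357 = 7307/8190 - 278652080/30357 = -28172082921/3069430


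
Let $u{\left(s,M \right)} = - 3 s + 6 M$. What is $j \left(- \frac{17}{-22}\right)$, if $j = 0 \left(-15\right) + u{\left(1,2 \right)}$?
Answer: $\frac{153}{22} \approx 6.9545$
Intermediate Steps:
$j = 9$ ($j = 0 \left(-15\right) + \left(\left(-3\right) 1 + 6 \cdot 2\right) = 0 + \left(-3 + 12\right) = 0 + 9 = 9$)
$j \left(- \frac{17}{-22}\right) = 9 \left(- \frac{17}{-22}\right) = 9 \left(\left(-17\right) \left(- \frac{1}{22}\right)\right) = 9 \cdot \frac{17}{22} = \frac{153}{22}$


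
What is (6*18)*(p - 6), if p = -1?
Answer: -756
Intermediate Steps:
(6*18)*(p - 6) = (6*18)*(-1 - 6) = 108*(-7) = -756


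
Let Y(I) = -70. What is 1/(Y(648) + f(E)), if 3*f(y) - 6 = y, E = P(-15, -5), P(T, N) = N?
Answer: -3/209 ≈ -0.014354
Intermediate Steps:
E = -5
f(y) = 2 + y/3
1/(Y(648) + f(E)) = 1/(-70 + (2 + (1/3)*(-5))) = 1/(-70 + (2 - 5/3)) = 1/(-70 + 1/3) = 1/(-209/3) = -3/209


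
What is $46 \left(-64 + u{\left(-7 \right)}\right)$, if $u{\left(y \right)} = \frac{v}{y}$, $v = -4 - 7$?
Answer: $- \frac{20102}{7} \approx -2871.7$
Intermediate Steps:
$v = -11$ ($v = -4 - 7 = -11$)
$u{\left(y \right)} = - \frac{11}{y}$
$46 \left(-64 + u{\left(-7 \right)}\right) = 46 \left(-64 - \frac{11}{-7}\right) = 46 \left(-64 - - \frac{11}{7}\right) = 46 \left(-64 + \frac{11}{7}\right) = 46 \left(- \frac{437}{7}\right) = - \frac{20102}{7}$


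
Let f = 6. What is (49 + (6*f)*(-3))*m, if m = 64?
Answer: -3776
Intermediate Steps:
(49 + (6*f)*(-3))*m = (49 + (6*6)*(-3))*64 = (49 + 36*(-3))*64 = (49 - 108)*64 = -59*64 = -3776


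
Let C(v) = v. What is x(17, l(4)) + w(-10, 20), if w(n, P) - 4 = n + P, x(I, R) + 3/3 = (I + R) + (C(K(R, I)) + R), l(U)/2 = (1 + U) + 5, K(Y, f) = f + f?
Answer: 104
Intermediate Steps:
K(Y, f) = 2*f
l(U) = 12 + 2*U (l(U) = 2*((1 + U) + 5) = 2*(6 + U) = 12 + 2*U)
x(I, R) = -1 + 2*R + 3*I (x(I, R) = -1 + ((I + R) + (2*I + R)) = -1 + ((I + R) + (R + 2*I)) = -1 + (2*R + 3*I) = -1 + 2*R + 3*I)
w(n, P) = 4 + P + n (w(n, P) = 4 + (n + P) = 4 + (P + n) = 4 + P + n)
x(17, l(4)) + w(-10, 20) = (-1 + 2*(12 + 2*4) + 3*17) + (4 + 20 - 10) = (-1 + 2*(12 + 8) + 51) + 14 = (-1 + 2*20 + 51) + 14 = (-1 + 40 + 51) + 14 = 90 + 14 = 104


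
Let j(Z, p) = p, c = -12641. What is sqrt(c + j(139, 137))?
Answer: 2*I*sqrt(3126) ≈ 111.82*I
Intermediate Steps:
sqrt(c + j(139, 137)) = sqrt(-12641 + 137) = sqrt(-12504) = 2*I*sqrt(3126)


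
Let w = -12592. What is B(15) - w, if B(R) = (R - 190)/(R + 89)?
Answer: 1309393/104 ≈ 12590.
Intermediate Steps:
B(R) = (-190 + R)/(89 + R)
B(15) - w = (-190 + 15)/(89 + 15) - 1*(-12592) = -175/104 + 12592 = 1309393/104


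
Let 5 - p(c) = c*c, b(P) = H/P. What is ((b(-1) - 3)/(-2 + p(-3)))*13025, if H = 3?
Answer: 13025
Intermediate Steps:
b(P) = 3/P
p(c) = 5 - c**2 (p(c) = 5 - c*c = 5 - c**2)
((b(-1) - 3)/(-2 + p(-3)))*13025 = ((3/(-1) - 3)/(-2 + (5 - 1*(-3)**2)))*13025 = ((3*(-1) - 3)/(-2 + (5 - 1*9)))*13025 = ((-3 - 3)/(-2 + (5 - 9)))*13025 = -6/(-2 - 4)*13025 = -6/(-6)*13025 = -6*(-1/6)*13025 = 1*13025 = 13025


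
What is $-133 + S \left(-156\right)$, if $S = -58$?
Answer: $8915$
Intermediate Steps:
$-133 + S \left(-156\right) = -133 - -9048 = -133 + 9048 = 8915$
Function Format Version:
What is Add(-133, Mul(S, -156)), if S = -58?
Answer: 8915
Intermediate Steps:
Add(-133, Mul(S, -156)) = Add(-133, Mul(-58, -156)) = Add(-133, 9048) = 8915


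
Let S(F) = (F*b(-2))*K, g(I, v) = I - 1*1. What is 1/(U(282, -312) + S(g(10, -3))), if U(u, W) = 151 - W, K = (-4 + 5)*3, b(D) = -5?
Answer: 1/328 ≈ 0.0030488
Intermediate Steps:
K = 3 (K = 1*3 = 3)
g(I, v) = -1 + I (g(I, v) = I - 1 = -1 + I)
S(F) = -15*F (S(F) = (F*(-5))*3 = -5*F*3 = -15*F)
1/(U(282, -312) + S(g(10, -3))) = 1/((151 - 1*(-312)) - 15*(-1 + 10)) = 1/((151 + 312) - 15*9) = 1/(463 - 135) = 1/328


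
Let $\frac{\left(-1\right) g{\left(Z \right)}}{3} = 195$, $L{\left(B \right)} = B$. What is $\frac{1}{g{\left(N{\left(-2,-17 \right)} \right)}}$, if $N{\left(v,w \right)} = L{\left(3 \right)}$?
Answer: $- \frac{1}{585} \approx -0.0017094$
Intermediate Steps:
$N{\left(v,w \right)} = 3$
$g{\left(Z \right)} = -585$ ($g{\left(Z \right)} = \left(-3\right) 195 = -585$)
$\frac{1}{g{\left(N{\left(-2,-17 \right)} \right)}} = \frac{1}{-585} = - \frac{1}{585}$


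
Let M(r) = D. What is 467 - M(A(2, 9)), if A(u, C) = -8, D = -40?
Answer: 507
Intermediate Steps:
M(r) = -40
467 - M(A(2, 9)) = 467 - 1*(-40) = 467 + 40 = 507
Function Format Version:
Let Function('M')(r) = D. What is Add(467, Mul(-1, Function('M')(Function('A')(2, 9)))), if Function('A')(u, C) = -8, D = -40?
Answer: 507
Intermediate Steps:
Function('M')(r) = -40
Add(467, Mul(-1, Function('M')(Function('A')(2, 9)))) = Add(467, Mul(-1, -40)) = Add(467, 40) = 507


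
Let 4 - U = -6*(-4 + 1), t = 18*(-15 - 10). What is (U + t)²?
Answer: 215296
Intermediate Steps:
t = -450 (t = 18*(-25) = -450)
U = -14 (U = 4 - (-6)*(-4 + 1) = 4 - (-6)*(-3) = 4 - 1*18 = 4 - 18 = -14)
(U + t)² = (-14 - 450)² = (-464)² = 215296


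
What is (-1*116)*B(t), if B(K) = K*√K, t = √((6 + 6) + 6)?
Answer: -348*2^(¾)*√3 ≈ -1013.7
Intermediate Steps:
t = 3*√2 (t = √(12 + 6) = √18 = 3*√2 ≈ 4.2426)
B(K) = K^(3/2)
(-1*116)*B(t) = (-1*116)*(3*√2)^(3/2) = -348*2^(¾)*√3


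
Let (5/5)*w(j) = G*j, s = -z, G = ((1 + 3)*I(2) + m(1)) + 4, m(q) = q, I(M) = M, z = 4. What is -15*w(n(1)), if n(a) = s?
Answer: 780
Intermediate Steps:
G = 13 (G = ((1 + 3)*2 + 1) + 4 = (4*2 + 1) + 4 = (8 + 1) + 4 = 9 + 4 = 13)
s = -4 (s = -1*4 = -4)
n(a) = -4
w(j) = 13*j
-15*w(n(1)) = -195*(-4) = -15*(-52) = 780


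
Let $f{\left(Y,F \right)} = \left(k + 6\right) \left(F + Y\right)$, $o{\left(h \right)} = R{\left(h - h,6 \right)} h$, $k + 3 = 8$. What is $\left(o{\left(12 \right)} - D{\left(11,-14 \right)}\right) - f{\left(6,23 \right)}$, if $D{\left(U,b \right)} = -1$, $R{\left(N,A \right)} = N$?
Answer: $-318$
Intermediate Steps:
$k = 5$ ($k = -3 + 8 = 5$)
$o{\left(h \right)} = 0$ ($o{\left(h \right)} = \left(h - h\right) h = 0 h = 0$)
$f{\left(Y,F \right)} = 11 F + 11 Y$ ($f{\left(Y,F \right)} = \left(5 + 6\right) \left(F + Y\right) = 11 \left(F + Y\right) = 11 F + 11 Y$)
$\left(o{\left(12 \right)} - D{\left(11,-14 \right)}\right) - f{\left(6,23 \right)} = \left(0 - -1\right) - \left(11 \cdot 23 + 11 \cdot 6\right) = \left(0 + 1\right) - \left(253 + 66\right) = 1 - 319 = -318$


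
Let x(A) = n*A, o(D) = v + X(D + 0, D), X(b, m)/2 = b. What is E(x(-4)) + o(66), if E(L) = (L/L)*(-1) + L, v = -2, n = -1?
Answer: 133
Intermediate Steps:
X(b, m) = 2*b
o(D) = -2 + 2*D (o(D) = -2 + 2*(D + 0) = -2 + 2*D)
x(A) = -A
E(L) = -1 + L (E(L) = 1*(-1) + L = -1 + L)
E(x(-4)) + o(66) = (-1 - 1*(-4)) + (-2 + 2*66) = (-1 + 4) + (-2 + 132) = 3 + 130 = 133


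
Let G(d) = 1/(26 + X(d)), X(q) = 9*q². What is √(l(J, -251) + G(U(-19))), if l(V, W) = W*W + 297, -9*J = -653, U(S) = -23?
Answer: 3*√161166336861/4787 ≈ 251.59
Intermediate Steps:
J = 653/9 (J = -⅑*(-653) = 653/9 ≈ 72.556)
l(V, W) = 297 + W² (l(V, W) = W² + 297 = 297 + W²)
G(d) = 1/(26 + 9*d²)
√(l(J, -251) + G(U(-19))) = √((297 + (-251)²) + 1/(26 + 9*(-23)²)) = √((297 + 63001) + 1/(26 + 9*529)) = √(63298 + 1/(26 + 4761)) = √(63298 + 1/4787) = √(303007527/4787) = 3*√161166336861/4787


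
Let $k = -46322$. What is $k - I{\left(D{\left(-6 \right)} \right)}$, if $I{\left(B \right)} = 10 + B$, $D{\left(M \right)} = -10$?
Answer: $-46322$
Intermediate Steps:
$k - I{\left(D{\left(-6 \right)} \right)} = -46322 - \left(10 - 10\right) = -46322 - 0 = -46322 + 0 = -46322$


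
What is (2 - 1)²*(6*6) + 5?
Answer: 41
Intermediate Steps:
(2 - 1)²*(6*6) + 5 = 1²*36 + 5 = 1*36 + 5 = 36 + 5 = 41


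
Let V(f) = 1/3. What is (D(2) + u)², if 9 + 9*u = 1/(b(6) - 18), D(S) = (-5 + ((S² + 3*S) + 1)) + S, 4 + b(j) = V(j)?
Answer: 1860496/38025 ≈ 48.928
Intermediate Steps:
V(f) = ⅓
b(j) = -11/3 (b(j) = -4 + ⅓ = -11/3)
D(S) = -4 + S² + 4*S (D(S) = (-5 + (1 + S² + 3*S)) + S = (-4 + S² + 3*S) + S = -4 + S² + 4*S)
u = -196/195 (u = -1 + 1/(9*(-11/3 - 18)) = -1 + 1/(9*(-65/3)) = -1 + (⅑)*(-3/65) = -1 - 1/195 = -196/195 ≈ -1.0051)
(D(2) + u)² = ((-4 + 2² + 4*2) - 196/195)² = ((-4 + 4 + 8) - 196/195)² = (8 - 196/195)² = (1364/195)² = 1860496/38025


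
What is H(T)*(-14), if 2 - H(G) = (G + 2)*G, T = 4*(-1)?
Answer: 84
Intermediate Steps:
T = -4
H(G) = 2 - G*(2 + G) (H(G) = 2 - (G + 2)*G = 2 - (2 + G)*G = 2 - G*(2 + G))
H(T)*(-14) = (2 - 1*(-4)² - 2*(-4))*(-14) = (2 - 1*16 + 8)*(-14) = (2 - 16 + 8)*(-14) = -6*(-14) = 84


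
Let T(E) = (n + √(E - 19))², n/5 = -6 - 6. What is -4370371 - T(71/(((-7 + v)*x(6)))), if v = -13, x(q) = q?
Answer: -524874169/120 + 2*I*√70530 ≈ -4.374e+6 + 531.15*I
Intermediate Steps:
n = -60 (n = 5*(-6 - 6) = 5*(-12) = -60)
T(E) = (-60 + √(-19 + E))² (T(E) = (-60 + √(E - 19))² = (-60 + √(-19 + E))²)
-4370371 - T(71/(((-7 + v)*x(6)))) = -4370371 - (-60 + √(-19 + 71/(((-7 - 13)*6))))² = -4370371 - (-60 + √(-19 + 71/((-20*6))))² = -4370371 - (-60 + √(-19 + 71/(-120)))² = -4370371 - (-60 + √(-19 + 71*(-1/120)))² = -4370371 - (-60 + √(-19 - 71/120))² = -4370371 - (-60 + √(-2351/120))² = -4370371 - (-60 + I*√70530/60)²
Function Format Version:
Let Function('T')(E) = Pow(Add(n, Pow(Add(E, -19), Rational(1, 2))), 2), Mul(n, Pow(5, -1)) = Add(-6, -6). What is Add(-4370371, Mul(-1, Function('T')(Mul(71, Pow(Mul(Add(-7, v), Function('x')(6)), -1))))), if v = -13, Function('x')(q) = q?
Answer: Add(Rational(-524874169, 120), Mul(2, I, Pow(70530, Rational(1, 2)))) ≈ Add(-4.3740e+6, Mul(531.15, I))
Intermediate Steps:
n = -60 (n = Mul(5, Add(-6, -6)) = Mul(5, -12) = -60)
Function('T')(E) = Pow(Add(-60, Pow(Add(-19, E), Rational(1, 2))), 2) (Function('T')(E) = Pow(Add(-60, Pow(Add(E, -19), Rational(1, 2))), 2) = Pow(Add(-60, Pow(Add(-19, E), Rational(1, 2))), 2))
Add(-4370371, Mul(-1, Function('T')(Mul(71, Pow(Mul(Add(-7, v), Function('x')(6)), -1))))) = Add(-4370371, Mul(-1, Pow(Add(-60, Pow(Add(-19, Mul(71, Pow(Mul(Add(-7, -13), 6), -1))), Rational(1, 2))), 2))) = Add(-4370371, Mul(-1, Pow(Add(-60, Pow(Add(-19, Mul(71, Pow(Mul(-20, 6), -1))), Rational(1, 2))), 2))) = Add(-4370371, Mul(-1, Pow(Add(-60, Pow(Add(-19, Mul(71, Pow(-120, -1))), Rational(1, 2))), 2))) = Add(-4370371, Mul(-1, Pow(Add(-60, Pow(Add(-19, Mul(71, Rational(-1, 120))), Rational(1, 2))), 2))) = Add(-4370371, Mul(-1, Pow(Add(-60, Pow(Add(-19, Rational(-71, 120)), Rational(1, 2))), 2))) = Add(-4370371, Mul(-1, Pow(Add(-60, Pow(Rational(-2351, 120), Rational(1, 2))), 2))) = Add(-4370371, Mul(-1, Pow(Add(-60, Mul(Rational(1, 60), I, Pow(70530, Rational(1, 2)))), 2)))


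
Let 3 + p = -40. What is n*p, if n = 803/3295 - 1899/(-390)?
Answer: -3767015/17134 ≈ -219.86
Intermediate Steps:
p = -43 (p = -3 - 40 = -43)
n = 87605/17134 (n = 803*(1/3295) - 1899*(-1/390) = 803/3295 + 633/130 = 87605/17134 ≈ 5.1129)
n*p = (87605/17134)*(-43) = -3767015/17134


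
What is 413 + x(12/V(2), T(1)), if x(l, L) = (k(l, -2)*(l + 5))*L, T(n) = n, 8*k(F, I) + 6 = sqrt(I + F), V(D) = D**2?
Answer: 408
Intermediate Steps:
k(F, I) = -3/4 + sqrt(F + I)/8 (k(F, I) = -3/4 + sqrt(I + F)/8 = -3/4 + sqrt(F + I)/8)
x(l, L) = L*(5 + l)*(-3/4 + sqrt(-2 + l)/8) (x(l, L) = ((-3/4 + sqrt(l - 2)/8)*(l + 5))*L = ((-3/4 + sqrt(-2 + l)/8)*(5 + l))*L = ((5 + l)*(-3/4 + sqrt(-2 + l)/8))*L = L*(5 + l)*(-3/4 + sqrt(-2 + l)/8))
413 + x(12/V(2), T(1)) = 413 + (1/8)*1*(-6 + sqrt(-2 + 12/(2**2)))*(5 + 12/(2**2)) = 413 + (1/8)*1*(-6 + sqrt(-2 + 12/4))*(5 + 12/4) = 413 + (1/8)*1*(-6 + sqrt(-2 + 12*(1/4)))*(5 + 12*(1/4)) = 413 + (1/8)*1*(-6 + sqrt(-2 + 3))*(5 + 3) = 413 + (1/8)*1*(-6 + sqrt(1))*8 = 413 + (1/8)*1*(-6 + 1)*8 = 413 + (1/8)*1*(-5)*8 = 413 - 5 = 408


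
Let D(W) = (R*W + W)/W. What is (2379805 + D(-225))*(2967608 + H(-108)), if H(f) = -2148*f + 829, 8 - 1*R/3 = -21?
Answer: 7616659534953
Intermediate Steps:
R = 87 (R = 24 - 3*(-21) = 24 + 63 = 87)
H(f) = 829 - 2148*f
D(W) = 88 (D(W) = (87*W + W)/W = (88*W)/W = 88)
(2379805 + D(-225))*(2967608 + H(-108)) = (2379805 + 88)*(2967608 + (829 - 2148*(-108))) = 2379893*(2967608 + (829 + 231984)) = 2379893*(2967608 + 232813) = 2379893*3200421 = 7616659534953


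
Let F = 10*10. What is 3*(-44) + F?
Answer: -32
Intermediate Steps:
F = 100
3*(-44) + F = 3*(-44) + 100 = -132 + 100 = -32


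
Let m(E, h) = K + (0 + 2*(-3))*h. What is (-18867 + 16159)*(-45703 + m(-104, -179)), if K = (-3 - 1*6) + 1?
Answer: 120876996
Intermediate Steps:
K = -8 (K = (-3 - 6) + 1 = -9 + 1 = -8)
m(E, h) = -8 - 6*h (m(E, h) = -8 + (0 + 2*(-3))*h = -8 + (0 - 6)*h = -8 - 6*h)
(-18867 + 16159)*(-45703 + m(-104, -179)) = (-18867 + 16159)*(-45703 + (-8 - 6*(-179))) = -2708*(-45703 + (-8 + 1074)) = -2708*(-45703 + 1066) = -2708*(-44637) = 120876996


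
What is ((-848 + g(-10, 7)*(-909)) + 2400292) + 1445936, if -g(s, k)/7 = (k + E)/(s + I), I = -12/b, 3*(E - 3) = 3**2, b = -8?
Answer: 65206022/17 ≈ 3.8356e+6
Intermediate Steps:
E = 6 (E = 3 + (1/3)*3**2 = 3 + (1/3)*9 = 3 + 3 = 6)
I = 3/2 (I = -12/(-8) = -12*(-1/8) = 3/2 ≈ 1.5000)
g(s, k) = -7*(6 + k)/(3/2 + s) (g(s, k) = -7*(k + 6)/(s + 3/2) = -7*(6 + k)/(3/2 + s))
((-848 + g(-10, 7)*(-909)) + 2400292) + 1445936 = ((-848 + (14*(-6 - 1*7)/(3 + 2*(-10)))*(-909)) + 2400292) + 1445936 = ((-848 + (14*(-6 - 7)/(3 - 20))*(-909)) + 2400292) + 1445936 = ((-848 + (14*(-13)/(-17))*(-909)) + 2400292) + 1445936 = ((-848 + (14*(-1/17)*(-13))*(-909)) + 2400292) + 1445936 = ((-848 + (182/17)*(-909)) + 2400292) + 1445936 = ((-848 - 165438/17) + 2400292) + 1445936 = (-179854/17 + 2400292) + 1445936 = 40625110/17 + 1445936 = 65206022/17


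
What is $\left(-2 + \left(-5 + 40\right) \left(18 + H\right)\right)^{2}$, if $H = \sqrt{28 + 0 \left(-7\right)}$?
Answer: $428684 + 87920 \sqrt{7} \approx 6.613 \cdot 10^{5}$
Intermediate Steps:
$H = 2 \sqrt{7}$ ($H = \sqrt{28 + 0} = \sqrt{28} = 2 \sqrt{7} \approx 5.2915$)
$\left(-2 + \left(-5 + 40\right) \left(18 + H\right)\right)^{2} = \left(-2 + \left(-5 + 40\right) \left(18 + 2 \sqrt{7}\right)\right)^{2} = \left(-2 + 35 \left(18 + 2 \sqrt{7}\right)\right)^{2} = \left(-2 + \left(630 + 70 \sqrt{7}\right)\right)^{2} = \left(628 + 70 \sqrt{7}\right)^{2}$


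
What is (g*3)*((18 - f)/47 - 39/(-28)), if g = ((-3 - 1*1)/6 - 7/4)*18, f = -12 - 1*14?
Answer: -799965/2632 ≈ -303.94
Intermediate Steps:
f = -26 (f = -12 - 14 = -26)
g = -87/2 (g = ((-3 - 1)*(⅙) - 7*¼)*18 = (-4*⅙ - 7/4)*18 = (-⅔ - 7/4)*18 = -29/12*18 = -87/2 ≈ -43.500)
(g*3)*((18 - f)/47 - 39/(-28)) = (-87/2*3)*((18 - 1*(-26))/47 - 39/(-28)) = -261*((18 + 26)*(1/47) - 39*(-1/28))/2 = -261*(44*(1/47) + 39/28)/2 = -261*(44/47 + 39/28)/2 = -261/2*3065/1316 = -799965/2632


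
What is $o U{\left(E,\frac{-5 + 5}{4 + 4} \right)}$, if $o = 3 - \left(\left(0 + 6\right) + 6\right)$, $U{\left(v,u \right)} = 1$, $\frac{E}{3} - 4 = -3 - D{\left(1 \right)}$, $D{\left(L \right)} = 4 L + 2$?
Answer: $-9$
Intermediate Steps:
$D{\left(L \right)} = 2 + 4 L$
$E = -15$ ($E = 12 + 3 \left(-3 - \left(2 + 4 \cdot 1\right)\right) = 12 + 3 \left(-3 - \left(2 + 4\right)\right) = 12 + 3 \left(-3 - 6\right) = 12 + 3 \left(-9\right) = 12 - 27 = -15$)
$o = -9$ ($o = 3 - \left(6 + 6\right) = 3 - 12 = -9$)
$o U{\left(E,\frac{-5 + 5}{4 + 4} \right)} = \left(-9\right) 1 = -9$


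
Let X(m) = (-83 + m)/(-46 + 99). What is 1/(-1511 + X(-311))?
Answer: -53/80477 ≈ -0.00065857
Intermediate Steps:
X(m) = -83/53 + m/53 (X(m) = (-83 + m)/53 = (-83 + m)*(1/53) = -83/53 + m/53)
1/(-1511 + X(-311)) = 1/(-1511 + (-83/53 + (1/53)*(-311))) = 1/(-1511 + (-83/53 - 311/53)) = 1/(-1511 - 394/53) = 1/(-80477/53) = -53/80477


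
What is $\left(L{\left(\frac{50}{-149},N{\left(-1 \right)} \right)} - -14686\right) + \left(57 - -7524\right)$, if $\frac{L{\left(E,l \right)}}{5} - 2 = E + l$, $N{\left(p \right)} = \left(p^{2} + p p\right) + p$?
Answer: $\frac{3319768}{149} \approx 22280.0$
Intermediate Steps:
$N{\left(p \right)} = p + 2 p^{2}$ ($N{\left(p \right)} = \left(p^{2} + p^{2}\right) + p = 2 p^{2} + p = p + 2 p^{2}$)
$L{\left(E,l \right)} = 10 + 5 E + 5 l$ ($L{\left(E,l \right)} = 10 + 5 \left(E + l\right) = 10 + \left(5 E + 5 l\right) = 10 + 5 E + 5 l$)
$\left(L{\left(\frac{50}{-149},N{\left(-1 \right)} \right)} - -14686\right) + \left(57 - -7524\right) = \left(\left(10 + 5 \frac{50}{-149} + 5 \left(- (1 + 2 \left(-1\right))\right)\right) - -14686\right) + \left(57 - -7524\right) = \left(\left(10 + 5 \cdot 50 \left(- \frac{1}{149}\right) + 5 \left(- (1 - 2)\right)\right) + 14686\right) + \left(57 + 7524\right) = \left(\left(10 + 5 \left(- \frac{50}{149}\right) + 5 \left(\left(-1\right) \left(-1\right)\right)\right) + 14686\right) + 7581 = \left(\left(10 - \frac{250}{149} + 5 \cdot 1\right) + 14686\right) + 7581 = \left(\left(10 - \frac{250}{149} + 5\right) + 14686\right) + 7581 = \left(\frac{1985}{149} + 14686\right) + 7581 = \frac{2190199}{149} + 7581 = \frac{3319768}{149}$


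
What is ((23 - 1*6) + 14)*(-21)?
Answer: -651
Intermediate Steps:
((23 - 1*6) + 14)*(-21) = ((23 - 6) + 14)*(-21) = (17 + 14)*(-21) = 31*(-21) = -651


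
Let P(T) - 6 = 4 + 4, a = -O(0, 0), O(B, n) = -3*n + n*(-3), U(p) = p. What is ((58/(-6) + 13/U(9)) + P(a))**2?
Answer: 2704/81 ≈ 33.383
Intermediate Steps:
O(B, n) = -6*n (O(B, n) = -3*n - 3*n = -6*n)
a = 0 (a = -(-6)*0 = -1*0 = 0)
P(T) = 14 (P(T) = 6 + (4 + 4) = 6 + 8 = 14)
((58/(-6) + 13/U(9)) + P(a))**2 = ((58/(-6) + 13/9) + 14)**2 = ((58*(-1/6) + 13*(1/9)) + 14)**2 = ((-29/3 + 13/9) + 14)**2 = (-74/9 + 14)**2 = (52/9)**2 = 2704/81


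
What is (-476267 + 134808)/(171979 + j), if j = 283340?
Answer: -341459/455319 ≈ -0.74993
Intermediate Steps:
(-476267 + 134808)/(171979 + j) = (-476267 + 134808)/(171979 + 283340) = -341459/455319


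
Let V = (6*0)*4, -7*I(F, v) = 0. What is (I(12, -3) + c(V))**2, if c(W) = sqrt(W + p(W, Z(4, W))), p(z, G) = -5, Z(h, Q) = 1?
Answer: -5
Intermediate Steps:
I(F, v) = 0 (I(F, v) = -1/7*0 = 0)
V = 0 (V = 0*4 = 0)
c(W) = sqrt(-5 + W) (c(W) = sqrt(W - 5) = sqrt(-5 + W))
(I(12, -3) + c(V))**2 = (0 + sqrt(-5 + 0))**2 = (0 + sqrt(-5))**2 = (0 + I*sqrt(5))**2 = (I*sqrt(5))**2 = -5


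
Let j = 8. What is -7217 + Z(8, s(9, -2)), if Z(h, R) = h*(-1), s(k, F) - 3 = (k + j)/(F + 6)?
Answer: -7225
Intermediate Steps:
s(k, F) = 3 + (8 + k)/(6 + F) (s(k, F) = 3 + (k + 8)/(F + 6) = 3 + (8 + k)/(6 + F))
Z(h, R) = -h
-7217 + Z(8, s(9, -2)) = -7217 - 1*8 = -7217 - 8 = -7225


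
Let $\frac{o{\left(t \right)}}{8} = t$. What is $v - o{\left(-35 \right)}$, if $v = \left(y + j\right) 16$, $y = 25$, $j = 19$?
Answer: $984$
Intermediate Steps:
$o{\left(t \right)} = 8 t$
$v = 704$ ($v = \left(25 + 19\right) 16 = 44 \cdot 16 = 704$)
$v - o{\left(-35 \right)} = 704 - 8 \left(-35\right) = 704 - -280 = 704 + 280 = 984$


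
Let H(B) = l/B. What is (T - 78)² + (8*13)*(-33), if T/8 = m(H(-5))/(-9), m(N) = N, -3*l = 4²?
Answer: 51044764/18225 ≈ 2800.8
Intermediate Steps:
l = -16/3 (l = -⅓*4² = -⅓*16 = -16/3 ≈ -5.3333)
H(B) = -16/(3*B)
T = -128/135 (T = 8*(-16/3/(-5)/(-9)) = 8*(-16/3*(-⅕)*(-⅑)) = 8*((16/15)*(-⅑)) = 8*(-16/135) = -128/135 ≈ -0.94815)
(T - 78)² + (8*13)*(-33) = (-128/135 - 78)² + (8*13)*(-33) = (-10658/135)² + 104*(-33) = 113592964/18225 - 3432 = 51044764/18225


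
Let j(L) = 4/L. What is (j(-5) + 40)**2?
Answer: 38416/25 ≈ 1536.6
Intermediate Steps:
(j(-5) + 40)**2 = (4/(-5) + 40)**2 = (4*(-1/5) + 40)**2 = (-4/5 + 40)**2 = (196/5)**2 = 38416/25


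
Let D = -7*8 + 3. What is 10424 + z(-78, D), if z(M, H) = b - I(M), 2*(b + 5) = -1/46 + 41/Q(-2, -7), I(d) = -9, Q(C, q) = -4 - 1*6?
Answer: 1198983/115 ≈ 10426.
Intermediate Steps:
Q(C, q) = -10 (Q(C, q) = -4 - 6 = -10)
b = -812/115 (b = -5 + (-1/46 + 41/(-10))/2 = -5 + (-1*1/46 + 41*(-1/10))/2 = -5 + (-1/46 - 41/10)/2 = -5 + (1/2)*(-474/115) = -5 - 237/115 = -812/115 ≈ -7.0609)
D = -53 (D = -56 + 3 = -53)
z(M, H) = 223/115 (z(M, H) = -812/115 - 1*(-9) = -812/115 + 9 = 223/115)
10424 + z(-78, D) = 10424 + 223/115 = 1198983/115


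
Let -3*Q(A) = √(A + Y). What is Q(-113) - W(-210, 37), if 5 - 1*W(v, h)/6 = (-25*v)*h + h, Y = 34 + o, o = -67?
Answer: 1165692 - I*√146/3 ≈ 1.1657e+6 - 4.0277*I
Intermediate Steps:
Y = -33 (Y = 34 - 67 = -33)
W(v, h) = 30 - 6*h + 150*h*v (W(v, h) = 30 - 6*((-25*v)*h + h) = 30 - 6*(-25*h*v + h) = 30 - 6*(h - 25*h*v) = 30 + (-6*h + 150*h*v) = 30 - 6*h + 150*h*v)
Q(A) = -√(-33 + A)/3 (Q(A) = -√(A - 33)/3 = -√(-33 + A)/3)
Q(-113) - W(-210, 37) = -√(-33 - 113)/3 - (30 - 6*37 + 150*37*(-210)) = -I*√146/3 - (30 - 222 - 1165500) = -I*√146/3 - 1*(-1165692) = -I*√146/3 + 1165692 = 1165692 - I*√146/3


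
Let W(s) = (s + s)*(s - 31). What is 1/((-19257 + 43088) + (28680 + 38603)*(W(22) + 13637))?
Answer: 1/890918034 ≈ 1.1224e-9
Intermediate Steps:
W(s) = 2*s*(-31 + s) (W(s) = (2*s)*(-31 + s) = 2*s*(-31 + s))
1/((-19257 + 43088) + (28680 + 38603)*(W(22) + 13637)) = 1/((-19257 + 43088) + (28680 + 38603)*(2*22*(-31 + 22) + 13637)) = 1/(23831 + 67283*(2*22*(-9) + 13637)) = 1/(23831 + 67283*(-396 + 13637)) = 1/(23831 + 67283*13241) = 1/(23831 + 890894203) = 1/890918034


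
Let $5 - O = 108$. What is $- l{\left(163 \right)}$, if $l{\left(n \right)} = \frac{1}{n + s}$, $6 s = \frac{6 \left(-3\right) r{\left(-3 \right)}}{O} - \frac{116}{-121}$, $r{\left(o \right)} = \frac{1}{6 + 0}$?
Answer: $- \frac{74778}{12201125} \approx -0.0061288$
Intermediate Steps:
$O = -103$ ($O = 5 - 108 = -103$)
$r{\left(o \right)} = \frac{1}{6}$
$s = \frac{12311}{74778}$ ($s = \frac{\frac{6 \left(-3\right) \frac{1}{6}}{-103} - \frac{116}{-121}}{6} = \frac{\left(-18\right) \frac{1}{6} \left(- \frac{1}{103}\right) - - \frac{116}{121}}{6} = \frac{\left(-3\right) \left(- \frac{1}{103}\right) + \frac{116}{121}}{6} = \frac{\frac{3}{103} + \frac{116}{121}}{6} = \frac{1}{6} \cdot \frac{12311}{12463} = \frac{12311}{74778} \approx 0.16463$)
$l{\left(n \right)} = \frac{1}{\frac{12311}{74778} + n}$ ($l{\left(n \right)} = \frac{1}{n + \frac{12311}{74778}} = \frac{1}{\frac{12311}{74778} + n}$)
$- l{\left(163 \right)} = - \frac{74778}{12311 + 74778 \cdot 163} = - \frac{74778}{12311 + 12188814} = - \frac{74778}{12201125}$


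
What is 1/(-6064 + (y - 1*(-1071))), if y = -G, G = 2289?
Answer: -1/7282 ≈ -0.00013732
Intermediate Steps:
y = -2289 (y = -1*2289 = -2289)
1/(-6064 + (y - 1*(-1071))) = 1/(-6064 + (-2289 - 1*(-1071))) = 1/(-6064 + (-2289 + 1071)) = 1/(-6064 - 1218) = 1/(-7282) = -1/7282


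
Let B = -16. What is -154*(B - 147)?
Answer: 25102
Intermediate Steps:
-154*(B - 147) = -154*(-16 - 147) = -154*(-163) = 25102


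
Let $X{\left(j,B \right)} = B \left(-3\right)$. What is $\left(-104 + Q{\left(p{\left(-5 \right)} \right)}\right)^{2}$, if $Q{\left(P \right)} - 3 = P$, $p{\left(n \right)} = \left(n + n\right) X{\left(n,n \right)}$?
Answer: $63001$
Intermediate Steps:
$X{\left(j,B \right)} = - 3 B$
$p{\left(n \right)} = - 6 n^{2}$ ($p{\left(n \right)} = \left(n + n\right) \left(- 3 n\right) = 2 n \left(- 3 n\right) = - 6 n^{2}$)
$Q{\left(P \right)} = 3 + P$
$\left(-104 + Q{\left(p{\left(-5 \right)} \right)}\right)^{2} = \left(-104 + \left(3 - 6 \left(-5\right)^{2}\right)\right)^{2} = \left(-104 + \left(3 - 150\right)\right)^{2} = \left(-104 - 147\right)^{2} = \left(-251\right)^{2} = 63001$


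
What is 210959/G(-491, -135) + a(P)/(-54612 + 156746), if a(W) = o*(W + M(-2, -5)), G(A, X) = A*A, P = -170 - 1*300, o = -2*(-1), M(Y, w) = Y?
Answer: 10659253021/12311283427 ≈ 0.86581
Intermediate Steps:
o = 2
P = -470 (P = -170 - 300 = -470)
G(A, X) = A²
a(W) = -4 + 2*W (a(W) = 2*(W - 2) = 2*(-2 + W) = -4 + 2*W)
210959/G(-491, -135) + a(P)/(-54612 + 156746) = 210959/((-491)²) + (-4 + 2*(-470))/(-54612 + 156746) = 210959/241081 + (-4 - 940)/102134 = 210959*(1/241081) - 944*1/102134 = 210959/241081 - 472/51067 = 10659253021/12311283427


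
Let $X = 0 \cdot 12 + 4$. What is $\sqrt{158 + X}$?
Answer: $9 \sqrt{2} \approx 12.728$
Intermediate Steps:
$X = 4$ ($X = 0 + 4 = 4$)
$\sqrt{158 + X} = \sqrt{158 + 4} = \sqrt{162} = 9 \sqrt{2}$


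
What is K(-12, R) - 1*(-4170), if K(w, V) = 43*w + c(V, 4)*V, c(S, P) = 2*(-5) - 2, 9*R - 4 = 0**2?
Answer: 10946/3 ≈ 3648.7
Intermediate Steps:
R = 4/9 (R = 4/9 + (1/9)*0**2 = 4/9 + (1/9)*0 = 4/9 + 0 = 4/9 ≈ 0.44444)
c(S, P) = -12 (c(S, P) = -10 - 2 = -12)
K(w, V) = -12*V + 43*w (K(w, V) = 43*w - 12*V = -12*V + 43*w)
K(-12, R) - 1*(-4170) = (-12*4/9 + 43*(-12)) - 1*(-4170) = (-16/3 - 516) + 4170 = -1564/3 + 4170 = 10946/3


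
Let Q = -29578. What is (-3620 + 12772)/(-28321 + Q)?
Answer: -9152/57899 ≈ -0.15807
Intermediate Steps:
(-3620 + 12772)/(-28321 + Q) = (-3620 + 12772)/(-28321 - 29578) = 9152/(-57899) = 9152*(-1/57899) = -9152/57899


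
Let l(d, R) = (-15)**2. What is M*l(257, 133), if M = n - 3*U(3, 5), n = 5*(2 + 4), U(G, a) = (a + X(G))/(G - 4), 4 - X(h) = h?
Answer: 10800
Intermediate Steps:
X(h) = 4 - h
l(d, R) = 225
U(G, a) = (4 + a - G)/(-4 + G) (U(G, a) = (a + (4 - G))/(G - 4) = (4 + a - G)/(-4 + G))
n = 30 (n = 5*6 = 30)
M = 48 (M = 30 - 3*(4 + 5 - 1*3)/(-4 + 3) = 30 - 3*(4 + 5 - 3)/(-1) = 30 - (-3)*6 = 30 - 3*(-6) = 30 + 18 = 48)
M*l(257, 133) = 48*225 = 10800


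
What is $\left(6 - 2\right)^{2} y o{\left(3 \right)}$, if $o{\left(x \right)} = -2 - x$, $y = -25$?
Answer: $2000$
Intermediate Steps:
$\left(6 - 2\right)^{2} y o{\left(3 \right)} = \left(6 - 2\right)^{2} \left(-25\right) \left(-2 - 3\right) = 4^{2} \left(-25\right) \left(-2 - 3\right) = 16 \left(-25\right) \left(-5\right) = \left(-400\right) \left(-5\right) = 2000$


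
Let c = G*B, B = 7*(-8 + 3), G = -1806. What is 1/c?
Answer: 1/63210 ≈ 1.5820e-5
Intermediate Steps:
B = -35 (B = 7*(-5) = -35)
c = 63210 (c = -1806*(-35) = 63210)
1/c = 1/63210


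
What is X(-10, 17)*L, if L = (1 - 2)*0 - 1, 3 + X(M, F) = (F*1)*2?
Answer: -31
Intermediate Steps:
X(M, F) = -3 + 2*F (X(M, F) = -3 + (F*1)*2 = -3 + F*2 = -3 + 2*F)
L = -1 (L = -1*0 - 1 = 0 - 1 = -1)
X(-10, 17)*L = (-3 + 2*17)*(-1) = (-3 + 34)*(-1) = 31*(-1) = -31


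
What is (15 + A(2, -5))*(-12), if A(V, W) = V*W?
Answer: -60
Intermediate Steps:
(15 + A(2, -5))*(-12) = (15 + 2*(-5))*(-12) = (15 - 10)*(-12) = 5*(-12) = -60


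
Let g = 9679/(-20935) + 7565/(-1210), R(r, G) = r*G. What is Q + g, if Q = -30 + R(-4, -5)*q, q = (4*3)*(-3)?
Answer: -3833719473/5066270 ≈ -756.71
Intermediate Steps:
R(r, G) = G*r
g = -34016973/5066270 (g = 9679*(-1/20935) + 7565*(-1/1210) = -9679/20935 - 1513/242 = -34016973/5066270 ≈ -6.7144)
q = -36 (q = 12*(-3) = -36)
Q = -750 (Q = -30 - 5*(-4)*(-36) = -30 + 20*(-36) = -30 - 720 = -750)
Q + g = -750 - 34016973/5066270 = -3833719473/5066270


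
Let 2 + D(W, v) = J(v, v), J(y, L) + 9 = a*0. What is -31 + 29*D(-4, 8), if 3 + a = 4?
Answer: -350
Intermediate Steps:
a = 1 (a = -3 + 4 = 1)
J(y, L) = -9 (J(y, L) = -9 + 1*0 = -9 + 0 = -9)
D(W, v) = -11 (D(W, v) = -2 - 9 = -11)
-31 + 29*D(-4, 8) = -31 + 29*(-11) = -31 - 319 = -350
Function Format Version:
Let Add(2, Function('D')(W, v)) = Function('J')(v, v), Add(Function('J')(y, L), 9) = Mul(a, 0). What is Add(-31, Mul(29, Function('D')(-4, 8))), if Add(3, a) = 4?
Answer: -350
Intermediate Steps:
a = 1 (a = Add(-3, 4) = 1)
Function('J')(y, L) = -9 (Function('J')(y, L) = Add(-9, Mul(1, 0)) = Add(-9, 0) = -9)
Function('D')(W, v) = -11 (Function('D')(W, v) = Add(-2, -9) = -11)
Add(-31, Mul(29, Function('D')(-4, 8))) = Add(-31, Mul(29, -11)) = Add(-31, -319) = -350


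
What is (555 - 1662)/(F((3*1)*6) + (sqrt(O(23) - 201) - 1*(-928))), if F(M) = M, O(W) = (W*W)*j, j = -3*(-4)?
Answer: -1047222/888769 + 3321*sqrt(683)/888769 ≈ -1.0806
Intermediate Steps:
j = 12
O(W) = 12*W**2 (O(W) = (W*W)*12 = W**2*12 = 12*W**2)
(555 - 1662)/(F((3*1)*6) + (sqrt(O(23) - 201) - 1*(-928))) = (555 - 1662)/((3*1)*6 + (sqrt(12*23**2 - 201) - 1*(-928))) = -1107/(3*6 + (sqrt(12*529 - 201) + 928)) = -1107/(18 + (sqrt(6348 - 201) + 928)) = -1107/(18 + (sqrt(6147) + 928)) = -1107/(18 + (3*sqrt(683) + 928)) = -1107/(18 + (928 + 3*sqrt(683))) = -1107/(946 + 3*sqrt(683))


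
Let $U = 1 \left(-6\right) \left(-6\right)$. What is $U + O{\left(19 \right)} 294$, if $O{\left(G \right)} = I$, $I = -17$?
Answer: $-4962$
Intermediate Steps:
$O{\left(G \right)} = -17$
$U = 36$ ($U = \left(-6\right) \left(-6\right) = 36$)
$U + O{\left(19 \right)} 294 = 36 - 4998 = -4962$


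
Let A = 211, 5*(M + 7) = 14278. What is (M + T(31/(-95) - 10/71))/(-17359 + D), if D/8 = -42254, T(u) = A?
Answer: -15298/1776955 ≈ -0.0086091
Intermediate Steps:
M = 14243/5 (M = -7 + (⅕)*14278 = -7 + 14278/5 = 14243/5 ≈ 2848.6)
T(u) = 211
D = -338032 (D = 8*(-42254) = -338032)
(M + T(31/(-95) - 10/71))/(-17359 + D) = (14243/5 + 211)/(-17359 - 338032) = (15298/5)/(-355391) = (15298/5)*(-1/355391) = -15298/1776955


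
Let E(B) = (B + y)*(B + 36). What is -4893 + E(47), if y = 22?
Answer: 834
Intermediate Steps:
E(B) = (22 + B)*(36 + B) (E(B) = (B + 22)*(B + 36) = (22 + B)*(36 + B))
-4893 + E(47) = -4893 + (792 + 47**2 + 58*47) = -4893 + (792 + 2209 + 2726) = -4893 + 5727 = 834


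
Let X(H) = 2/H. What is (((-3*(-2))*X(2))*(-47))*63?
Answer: -17766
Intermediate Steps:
(((-3*(-2))*X(2))*(-47))*63 = (((-3*(-2))*(2/2))*(-47))*63 = ((6*(2*(½)))*(-47))*63 = ((6*1)*(-47))*63 = (6*(-47))*63 = -282*63 = -17766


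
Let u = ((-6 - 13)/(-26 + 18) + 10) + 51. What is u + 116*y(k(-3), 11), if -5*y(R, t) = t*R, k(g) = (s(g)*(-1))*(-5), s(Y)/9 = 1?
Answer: -91365/8 ≈ -11421.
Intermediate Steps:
s(Y) = 9 (s(Y) = 9*1 = 9)
k(g) = 45 (k(g) = (9*(-1))*(-5) = -9*(-5) = 45)
y(R, t) = -R*t/5 (y(R, t) = -t*R/5 = -R*t/5)
u = 507/8 (u = (-19/(-8) + 10) + 51 = (-19*(-1/8) + 10) + 51 = (19/8 + 10) + 51 = 99/8 + 51 = 507/8 ≈ 63.375)
u + 116*y(k(-3), 11) = 507/8 + 116*(-1/5*45*11) = 507/8 + 116*(-99) = 507/8 - 11484 = -91365/8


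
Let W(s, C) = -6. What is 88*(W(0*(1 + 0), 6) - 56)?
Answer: -5456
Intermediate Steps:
88*(W(0*(1 + 0), 6) - 56) = 88*(-6 - 56) = 88*(-62) = -5456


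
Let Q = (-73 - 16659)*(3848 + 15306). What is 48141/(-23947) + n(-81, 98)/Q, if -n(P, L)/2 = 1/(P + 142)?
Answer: -470567886340817/234076757333188 ≈ -2.0103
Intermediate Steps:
n(P, L) = -2/(142 + P) (n(P, L) = -2/(P + 142) = -2/(142 + P))
Q = -320484728 (Q = -16732*19154 = -320484728)
48141/(-23947) + n(-81, 98)/Q = 48141/(-23947) - 2/(142 - 81)/(-320484728) = 48141*(-1/23947) - 2/61*(-1/320484728) = -48141/23947 - 2*1/61*(-1/320484728) = -48141/23947 - 2/61*(-1/320484728) = -48141/23947 + 1/9774784204 = -470567886340817/234076757333188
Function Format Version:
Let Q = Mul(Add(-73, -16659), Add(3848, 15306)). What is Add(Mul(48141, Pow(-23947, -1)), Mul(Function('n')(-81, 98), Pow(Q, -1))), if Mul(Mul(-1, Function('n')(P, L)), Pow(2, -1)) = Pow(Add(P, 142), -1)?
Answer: Rational(-470567886340817, 234076757333188) ≈ -2.0103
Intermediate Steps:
Function('n')(P, L) = Mul(-2, Pow(Add(142, P), -1)) (Function('n')(P, L) = Mul(-2, Pow(Add(P, 142), -1)) = Mul(-2, Pow(Add(142, P), -1)))
Q = -320484728 (Q = Mul(-16732, 19154) = -320484728)
Add(Mul(48141, Pow(-23947, -1)), Mul(Function('n')(-81, 98), Pow(Q, -1))) = Add(Mul(48141, Pow(-23947, -1)), Mul(Mul(-2, Pow(Add(142, -81), -1)), Pow(-320484728, -1))) = Add(Mul(48141, Rational(-1, 23947)), Mul(Mul(-2, Pow(61, -1)), Rational(-1, 320484728))) = Add(Rational(-48141, 23947), Mul(Mul(-2, Rational(1, 61)), Rational(-1, 320484728))) = Add(Rational(-48141, 23947), Mul(Rational(-2, 61), Rational(-1, 320484728))) = Add(Rational(-48141, 23947), Rational(1, 9774784204)) = Rational(-470567886340817, 234076757333188)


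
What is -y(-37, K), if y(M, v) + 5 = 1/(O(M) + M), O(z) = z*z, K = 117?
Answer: 6659/1332 ≈ 4.9993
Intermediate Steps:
O(z) = z²
y(M, v) = -5 + 1/(M + M²) (y(M, v) = -5 + 1/(M² + M) = -5 + 1/(M + M²))
-y(-37, K) = -(1 - 5*(-37) - 5*(-37)²)/((-37)*(1 - 37)) = -(-1)*(1 + 185 - 5*1369)/(37*(-36)) = -(-1)*(-1)*(1 + 185 - 6845)/(37*36) = -(-1)*(-1)*(-6659)/(37*36) = -1*(-6659/1332) = 6659/1332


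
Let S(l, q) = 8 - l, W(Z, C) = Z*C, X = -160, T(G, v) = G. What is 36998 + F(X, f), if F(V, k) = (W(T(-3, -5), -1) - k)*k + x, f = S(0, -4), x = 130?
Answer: 37088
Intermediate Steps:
W(Z, C) = C*Z
f = 8 (f = 8 - 1*0 = 8 + 0 = 8)
F(V, k) = 130 + k*(3 - k) (F(V, k) = (-1*(-3) - k)*k + 130 = (3 - k)*k + 130 = k*(3 - k) + 130 = 130 + k*(3 - k))
36998 + F(X, f) = 36998 + (130 - 1*8² + 3*8) = 36998 + (130 - 1*64 + 24) = 36998 + (130 - 64 + 24) = 36998 + 90 = 37088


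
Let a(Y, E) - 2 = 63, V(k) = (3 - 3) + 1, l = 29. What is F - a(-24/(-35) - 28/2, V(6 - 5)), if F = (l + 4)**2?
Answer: 1024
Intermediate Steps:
V(k) = 1 (V(k) = 0 + 1 = 1)
a(Y, E) = 65 (a(Y, E) = 2 + 63 = 65)
F = 1089 (F = (29 + 4)**2 = 33**2 = 1089)
F - a(-24/(-35) - 28/2, V(6 - 5)) = 1089 - 1*65 = 1089 - 65 = 1024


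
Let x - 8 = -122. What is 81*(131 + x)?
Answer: 1377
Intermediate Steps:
x = -114 (x = 8 - 122 = -114)
81*(131 + x) = 81*(131 - 114) = 81*17 = 1377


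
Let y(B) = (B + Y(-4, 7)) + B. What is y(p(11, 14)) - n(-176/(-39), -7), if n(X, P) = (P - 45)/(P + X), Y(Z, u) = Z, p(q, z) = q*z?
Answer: 27460/97 ≈ 283.09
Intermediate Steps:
y(B) = -4 + 2*B (y(B) = (B - 4) + B = (-4 + B) + B = -4 + 2*B)
n(X, P) = (-45 + P)/(P + X)
y(p(11, 14)) - n(-176/(-39), -7) = (-4 + 2*(11*14)) - (-45 - 7)/(-7 - 176/(-39)) = (-4 + 2*154) - (-52)/(-7 - 176*(-1/39)) = (-4 + 308) - (-52)/(-7 + 176/39) = 304 - (-52)/(-97/39) = 304 - (-39)*(-52)/97 = 304 - 1*2028/97 = 304 - 2028/97 = 27460/97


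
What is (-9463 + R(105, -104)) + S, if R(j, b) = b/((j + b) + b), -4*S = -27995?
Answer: -1014855/412 ≈ -2463.2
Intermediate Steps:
S = 27995/4 (S = -¼*(-27995) = 27995/4 ≈ 6998.8)
R(j, b) = b/(j + 2*b) (R(j, b) = b/((b + j) + b) = b/(j + 2*b))
(-9463 + R(105, -104)) + S = (-9463 - 104/(105 + 2*(-104))) + 27995/4 = (-9463 - 104/(105 - 208)) + 27995/4 = (-9463 - 104/(-103)) + 27995/4 = (-9463 - 104*(-1/103)) + 27995/4 = (-9463 + 104/103) + 27995/4 = -974585/103 + 27995/4 = -1014855/412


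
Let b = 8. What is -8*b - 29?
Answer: -93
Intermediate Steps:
-8*b - 29 = -8*8 - 29 = -64 - 29 = -93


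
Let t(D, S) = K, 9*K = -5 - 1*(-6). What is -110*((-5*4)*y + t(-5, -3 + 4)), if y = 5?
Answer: 98890/9 ≈ 10988.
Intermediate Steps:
K = ⅑ (K = (-5 - 1*(-6))/9 = (-5 + 6)/9 = (⅑)*1 = ⅑ ≈ 0.11111)
t(D, S) = ⅑
-110*((-5*4)*y + t(-5, -3 + 4)) = -110*(-5*4*5 + ⅑) = -110*(-20*5 + ⅑) = -110*(-100 + ⅑) = -110*(-899/9) = 98890/9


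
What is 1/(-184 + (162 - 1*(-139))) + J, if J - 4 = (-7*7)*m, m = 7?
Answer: -39662/117 ≈ -338.99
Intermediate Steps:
J = -339 (J = 4 - 7*7*7 = 4 - 49*7 = 4 - 343 = -339)
1/(-184 + (162 - 1*(-139))) + J = 1/(-184 + (162 - 1*(-139))) - 339 = 1/(-184 + (162 + 139)) - 339 = 1/(-184 + 301) - 339 = 1/117 - 339 = -39662/117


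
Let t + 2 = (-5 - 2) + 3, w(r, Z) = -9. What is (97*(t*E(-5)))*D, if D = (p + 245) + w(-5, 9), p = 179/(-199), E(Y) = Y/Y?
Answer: -27228870/199 ≈ -1.3683e+5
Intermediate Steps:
E(Y) = 1
t = -6 (t = -2 + ((-5 - 2) + 3) = -2 + (-7 + 3) = -2 - 4 = -6)
p = -179/199 (p = 179*(-1/199) = -179/199 ≈ -0.89950)
D = 46785/199 (D = (-179/199 + 245) - 9 = 48576/199 - 9 = 46785/199 ≈ 235.10)
(97*(t*E(-5)))*D = (97*(-6*1))*(46785/199) = (97*(-6))*(46785/199) = -582*46785/199 = -27228870/199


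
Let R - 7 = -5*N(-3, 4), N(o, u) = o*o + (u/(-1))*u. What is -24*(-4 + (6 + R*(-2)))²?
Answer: -161376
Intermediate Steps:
N(o, u) = o² - u² (N(o, u) = o² + (u*(-1))*u = o² + (-u)*u = o² - u²)
R = 42 (R = 7 - 5*((-3)² - 1*4²) = 7 - 5*(9 - 1*16) = 7 - 5*(9 - 16) = 7 - 5*(-7) = 7 + 35 = 42)
-24*(-4 + (6 + R*(-2)))² = -24*(-4 + (6 + 42*(-2)))² = -24*(-4 + (6 - 84))² = -24*(-4 - 78)² = -24*(-82)² = -24*6724 = -161376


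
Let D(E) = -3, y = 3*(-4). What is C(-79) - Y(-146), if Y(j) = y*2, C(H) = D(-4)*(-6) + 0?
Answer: 42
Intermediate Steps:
y = -12
C(H) = 18 (C(H) = -3*(-6) + 0 = 18 + 0 = 18)
Y(j) = -24 (Y(j) = -12*2 = -24)
C(-79) - Y(-146) = 18 - 1*(-24) = 18 + 24 = 42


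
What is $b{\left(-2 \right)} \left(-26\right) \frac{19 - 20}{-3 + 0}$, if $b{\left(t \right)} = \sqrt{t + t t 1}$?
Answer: $- \frac{26 \sqrt{2}}{3} \approx -12.257$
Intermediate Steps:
$b{\left(t \right)} = \sqrt{t + t^{2}}$ ($b{\left(t \right)} = \sqrt{t + t^{2} \cdot 1} = \sqrt{t + t^{2}}$)
$b{\left(-2 \right)} \left(-26\right) \frac{19 - 20}{-3 + 0} = \sqrt{- 2 \left(1 - 2\right)} \left(-26\right) \frac{19 - 20}{-3 + 0} = \sqrt{\left(-2\right) \left(-1\right)} \left(-26\right) \left(- \frac{1}{-3}\right) = \sqrt{2} \left(-26\right) \left(\left(-1\right) \left(- \frac{1}{3}\right)\right) = - 26 \sqrt{2} \cdot \frac{1}{3} = - \frac{26 \sqrt{2}}{3}$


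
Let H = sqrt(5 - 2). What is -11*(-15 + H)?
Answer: 165 - 11*sqrt(3) ≈ 145.95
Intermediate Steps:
H = sqrt(3) ≈ 1.7320
-11*(-15 + H) = -11*(-15 + sqrt(3)) = 165 - 11*sqrt(3)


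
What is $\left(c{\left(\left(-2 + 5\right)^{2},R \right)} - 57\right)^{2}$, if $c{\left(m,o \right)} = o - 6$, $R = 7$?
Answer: $3136$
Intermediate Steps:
$c{\left(m,o \right)} = -6 + o$ ($c{\left(m,o \right)} = o - 6 = -6 + o$)
$\left(c{\left(\left(-2 + 5\right)^{2},R \right)} - 57\right)^{2} = \left(\left(-6 + 7\right) - 57\right)^{2} = \left(1 - 57\right)^{2} = \left(-56\right)^{2} = 3136$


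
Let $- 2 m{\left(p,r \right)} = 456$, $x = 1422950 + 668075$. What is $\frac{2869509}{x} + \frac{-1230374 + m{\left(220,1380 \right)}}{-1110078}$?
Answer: $\frac{2879299179376}{1160600424975} \approx 2.4809$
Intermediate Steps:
$x = 2091025$
$m{\left(p,r \right)} = -228$ ($m{\left(p,r \right)} = \left(- \frac{1}{2}\right) 456 = -228$)
$\frac{2869509}{x} + \frac{-1230374 + m{\left(220,1380 \right)}}{-1110078} = \frac{2869509}{2091025} + \frac{-1230374 - 228}{-1110078} = 2869509 \cdot \frac{1}{2091025} - - \frac{615301}{555039} = \frac{2869509}{2091025} + \frac{615301}{555039} = \frac{2879299179376}{1160600424975}$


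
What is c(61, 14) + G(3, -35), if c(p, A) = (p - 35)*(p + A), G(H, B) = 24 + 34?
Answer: 2008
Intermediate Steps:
G(H, B) = 58
c(p, A) = (-35 + p)*(A + p)
c(61, 14) + G(3, -35) = (61**2 - 35*14 - 35*61 + 14*61) + 58 = (3721 - 490 - 2135 + 854) + 58 = 1950 + 58 = 2008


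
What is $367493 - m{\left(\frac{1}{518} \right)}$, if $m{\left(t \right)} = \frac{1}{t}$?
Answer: $366975$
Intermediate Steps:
$367493 - m{\left(\frac{1}{518} \right)} = 367493 - \frac{1}{\frac{1}{518}} = 367493 - 518 = 366975$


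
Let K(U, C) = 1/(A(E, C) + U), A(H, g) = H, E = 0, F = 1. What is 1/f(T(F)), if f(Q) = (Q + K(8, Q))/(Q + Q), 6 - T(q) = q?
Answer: 80/41 ≈ 1.9512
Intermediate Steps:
T(q) = 6 - q
K(U, C) = 1/U (K(U, C) = 1/(0 + U) = 1/U)
f(Q) = (⅛ + Q)/(2*Q) (f(Q) = (Q + 1/8)/(Q + Q) = (Q + ⅛)/((2*Q)) = (⅛ + Q)*(1/(2*Q)) = (⅛ + Q)/(2*Q))
1/f(T(F)) = 1/((1 + 8*(6 - 1*1))/(16*(6 - 1*1))) = 1/((1 + 8*(6 - 1))/(16*(6 - 1))) = 1/((1/16)*(1 + 8*5)/5) = 1/((1/16)*(⅕)*(1 + 40)) = 1/((1/16)*(⅕)*41) = 1/(41/80) = 80/41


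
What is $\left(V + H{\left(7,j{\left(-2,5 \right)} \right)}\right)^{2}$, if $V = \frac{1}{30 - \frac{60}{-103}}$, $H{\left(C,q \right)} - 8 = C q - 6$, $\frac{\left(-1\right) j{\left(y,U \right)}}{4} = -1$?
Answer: $\frac{8949727609}{9922500} \approx 901.96$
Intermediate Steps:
$j{\left(y,U \right)} = 4$ ($j{\left(y,U \right)} = \left(-4\right) \left(-1\right) = 4$)
$H{\left(C,q \right)} = 2 + C q$ ($H{\left(C,q \right)} = 8 + \left(C q - 6\right) = 8 + \left(-6 + C q\right) = 2 + C q$)
$V = \frac{103}{3150}$ ($V = \frac{1}{30 - - \frac{60}{103}} = \frac{1}{30 + \frac{60}{103}} = \frac{1}{\frac{3150}{103}} = \frac{103}{3150} \approx 0.032698$)
$\left(V + H{\left(7,j{\left(-2,5 \right)} \right)}\right)^{2} = \left(\frac{103}{3150} + \left(2 + 7 \cdot 4\right)\right)^{2} = \left(\frac{103}{3150} + \left(2 + 28\right)\right)^{2} = \left(\frac{103}{3150} + 30\right)^{2} = \left(\frac{94603}{3150}\right)^{2} = \frac{8949727609}{9922500}$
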